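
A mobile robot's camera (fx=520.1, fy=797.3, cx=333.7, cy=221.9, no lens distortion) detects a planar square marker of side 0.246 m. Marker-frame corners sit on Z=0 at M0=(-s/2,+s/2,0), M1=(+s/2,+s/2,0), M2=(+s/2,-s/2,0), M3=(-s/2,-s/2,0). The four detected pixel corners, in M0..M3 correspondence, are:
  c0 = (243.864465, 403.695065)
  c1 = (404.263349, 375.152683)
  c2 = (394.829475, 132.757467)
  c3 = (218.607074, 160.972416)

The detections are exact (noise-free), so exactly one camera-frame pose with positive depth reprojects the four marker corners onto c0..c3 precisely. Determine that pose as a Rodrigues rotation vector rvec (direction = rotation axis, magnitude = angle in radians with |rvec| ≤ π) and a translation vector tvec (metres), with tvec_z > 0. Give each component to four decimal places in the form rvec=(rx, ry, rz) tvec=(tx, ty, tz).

rvec=(0.2877, -0.0529, -0.1016) tvec=(-0.0253, 0.0492, 0.7579)

Intrinsics K: fx=520.1, fy=797.3, cx=333.7, cy=221.9
Marker side s = 0.246 m; corners in marker frame (Z=0):
  M0 = (-0.1230, +0.1230, 0)
  M1 = (+0.1230, +0.1230, 0)
  M2 = (+0.1230, -0.1230, 0)
  M3 = (-0.1230, -0.1230, 0)
Detected image corners:
  c0 = (243.864465, 403.695065) px
  c1 = (404.263349, 375.152683) px
  c2 = (394.829475, 132.757467) px
  c3 = (218.607074, 160.972416) px
Planar DLT: solve 8×8 A·h = b for H (H[2,2]=1):
  H  [+698.34206 +189.23519 +316.30676]
  H  [-102.09077 +1087.11383 +273.68255]
  H  [+0.04960 +0.37706 +1.00000]
B = K⁻¹H; ‖b₁‖=1.319467, ‖b₂‖=1.319467; λ = 2/(‖b₁‖+‖b₂‖) = 0.757882, sign → tz>0 ⇒ λ=+0.757882
r₁ = λ·B[:,0] = (+0.99349,-0.10751,+0.03759); r₂ = λ·B[:,1] = (+0.09240,+0.95383,+0.28577)
r₃ = r₁×r₂ = (-0.06658,-0.28043,+0.95756); SVD([r₁ r₂ r₃]) → R = UVᵀ:
  R  [+0.99349 +0.09240 -0.06658]
  R  [-0.10751 +0.95383 -0.28043]
  R  [+0.03759 +0.28577 +0.95756]
t = (-0.02535, +0.04922, +0.75788) m
tr R = 2.904890; θ = arccos((tr R − 1)/2) = 0.309635 rad = 17.741°
axis k = ((R−Rᵀ)₃₂, (R−Rᵀ)₁₃, (R−Rᵀ)₂₁) / (2 sinθ) = (+0.929074, -0.170934, -0.328028)
rvec = θ·k = (+0.287674, -0.052927, -0.101569)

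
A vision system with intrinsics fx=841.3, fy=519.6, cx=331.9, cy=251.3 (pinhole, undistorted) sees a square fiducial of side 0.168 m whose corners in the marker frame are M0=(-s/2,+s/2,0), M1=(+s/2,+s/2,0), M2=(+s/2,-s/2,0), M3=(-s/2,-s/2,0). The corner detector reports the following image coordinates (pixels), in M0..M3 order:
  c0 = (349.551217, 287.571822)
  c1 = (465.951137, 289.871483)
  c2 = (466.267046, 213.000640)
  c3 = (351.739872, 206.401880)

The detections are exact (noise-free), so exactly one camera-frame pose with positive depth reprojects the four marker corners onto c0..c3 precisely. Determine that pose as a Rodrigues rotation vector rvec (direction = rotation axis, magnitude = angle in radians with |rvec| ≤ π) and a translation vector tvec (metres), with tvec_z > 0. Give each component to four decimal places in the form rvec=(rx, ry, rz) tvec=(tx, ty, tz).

rvec=(-0.0977, -0.3727, 0.0377) tvec=(0.1020, -0.0049, 1.0991)

Intrinsics K: fx=841.3, fy=519.6, cx=331.9, cy=251.3
Marker side s = 0.168 m; corners in marker frame (Z=0):
  M0 = (-0.0840, +0.0840, 0)
  M1 = (+0.0840, +0.0840, 0)
  M2 = (+0.0840, -0.0840, 0)
  M3 = (-0.0840, -0.0840, 0)
Detected image corners:
  c0 = (349.551217, 287.571822) px
  c1 = (465.951137, 289.871483) px
  c2 = (466.267046, 213.000640) px
  c3 = (351.739872, 206.401880) px
Planar DLT: solve 8×8 A·h = b for H (H[2,2]=1):
  H  [+821.62576 -45.26881 +409.97804]
  H  [+108.59228 +446.83540 +248.96438]
  H  [+0.32907 -0.09297 +1.00000]
B = K⁻¹H; ‖b₁‖=0.909852, ‖b₂‖=0.909852; λ = 2/(‖b₁‖+‖b₂‖) = 1.099080, sign → tz>0 ⇒ λ=+1.099080
r₁ = λ·B[:,0] = (+0.93069,+0.05478,+0.36168); r₂ = λ·B[:,1] = (-0.01883,+0.99459,-0.10219)
r₃ = r₁×r₂ = (-0.36532,+0.08830,+0.92669); SVD([r₁ r₂ r₃]) → R = UVᵀ:
  R  [+0.93069 -0.01883 -0.36532]
  R  [+0.05478 +0.99459 +0.08830]
  R  [+0.36168 -0.10219 +0.92669]
t = (+0.10200, -0.00494, +1.09908) m
tr R = 2.851965; θ = arccos((tr R − 1)/2) = 0.387167 rad = 22.183°
axis k = ((R−Rᵀ)₃₂, (R−Rᵀ)₁₃, (R−Rᵀ)₂₁) / (2 sinθ) = (-0.252250, -0.962741, +0.097469)
rvec = θ·k = (-0.097663, -0.372741, +0.037737)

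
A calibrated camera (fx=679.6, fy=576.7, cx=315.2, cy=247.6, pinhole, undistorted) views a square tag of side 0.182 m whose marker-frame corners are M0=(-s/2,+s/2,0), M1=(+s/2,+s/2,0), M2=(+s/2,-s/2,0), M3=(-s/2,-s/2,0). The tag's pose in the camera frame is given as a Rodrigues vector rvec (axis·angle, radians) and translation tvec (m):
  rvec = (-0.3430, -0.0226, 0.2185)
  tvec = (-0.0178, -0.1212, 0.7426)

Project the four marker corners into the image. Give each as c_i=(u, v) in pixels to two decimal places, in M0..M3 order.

c0=(195.52, 201.27) c1=(364.97, 233.05) c2=(394.47, 109.30) c3=(238.30, 80.47)

Intrinsics K: fx=679.6, fy=576.7, cx=315.2, cy=247.6
Marker side s = 0.182 m; corners in marker frame (Z=0):
  M0 = (-0.0910, +0.0910, 0)
  M1 = (+0.0910, +0.0910, 0)
  M2 = (+0.0910, -0.0910, 0)
  M3 = (-0.0910, -0.0910, 0)
rvec = (-0.3430, -0.0226, 0.2185), |rvec| = θ = 0.40731 rad = 23.337°
Rodrigues: sinθ=0.39614, 1−cosθ=0.08181; R = I + sinθ·[k]× + (1−cosθ)·[k]×²:
    [+0.97621 -0.20869 -0.05894]
    [+0.21633 +0.91844 +0.33116]
    [-0.01498 -0.33603 +0.94173]
t = (-0.0178, -0.1212, 0.7426) m
M0: Pc = R·M0+t = (-0.12563, -0.05731, +0.71338); u = 679.6·(-0.12563)/0.71338 + 315.2 = 195.5242, v = 576.7·(-0.05731)/0.71338 + 247.6 = 201.2722
M1: Pc = R·M1+t = (+0.05204, -0.01794, +0.71066); u = 679.6·(+0.05204)/0.71066 + 315.2 = 364.9697, v = 576.7·(-0.01794)/0.71066 + 247.6 = 233.0451
M2: Pc = R·M2+t = (+0.09003, -0.18509, +0.77182); u = 679.6·(+0.09003)/0.77182 + 315.2 = 394.4690, v = 576.7·(-0.18509)/0.77182 + 247.6 = 109.2994
M3: Pc = R·M3+t = (-0.08764, -0.22446, +0.77454); u = 679.6·(-0.08764)/0.77454 + 315.2 = 238.2990, v = 576.7·(-0.22446)/0.77454 + 247.6 = 80.4708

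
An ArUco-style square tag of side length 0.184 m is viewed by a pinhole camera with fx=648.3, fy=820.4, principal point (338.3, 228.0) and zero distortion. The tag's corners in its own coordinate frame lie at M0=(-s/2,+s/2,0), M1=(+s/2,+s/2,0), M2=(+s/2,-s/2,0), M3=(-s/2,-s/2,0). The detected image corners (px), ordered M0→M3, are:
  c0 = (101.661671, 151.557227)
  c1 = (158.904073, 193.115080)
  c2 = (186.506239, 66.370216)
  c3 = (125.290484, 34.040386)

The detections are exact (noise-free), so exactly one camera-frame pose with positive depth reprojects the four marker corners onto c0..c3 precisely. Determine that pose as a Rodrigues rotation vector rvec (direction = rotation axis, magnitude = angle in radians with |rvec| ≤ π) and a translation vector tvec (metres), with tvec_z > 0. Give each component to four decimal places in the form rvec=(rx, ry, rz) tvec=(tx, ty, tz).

Intrinsics K: fx=648.3, fy=820.4, cx=338.3, cy=228.0
Marker side s = 0.184 m; corners in marker frame (Z=0):
  M0 = (-0.0920, +0.0920, 0)
  M1 = (+0.0920, +0.0920, 0)
  M2 = (+0.0920, -0.0920, 0)
  M3 = (-0.0920, -0.0920, 0)
Detected image corners:
  c0 = (101.661671, 151.557227) px
  c1 = (158.904073, 193.115080) px
  c2 = (186.506239, 66.370216) px
  c3 = (125.290484, 34.040386) px
Planar DLT: solve 8×8 A·h = b for H (H[2,2]=1):
  H  [+255.81613 -115.09546 +141.64067]
  H  [+149.90475 +681.09168 +111.41687]
  H  [-0.46066 +0.16536 +1.00000]
B = K⁻¹H; ‖b₁‖=0.843788, ‖b₂‖=0.843788; λ = 2/(‖b₁‖+‖b₂‖) = 1.185132, sign → tz>0 ⇒ λ=+1.185132
r₁ = λ·B[:,0] = (+0.75254,+0.36828,-0.54595); r₂ = λ·B[:,1] = (-0.31267,+0.92943,+0.19597)
r₃ = r₁×r₂ = (+0.57959,+0.02322,+0.81458); SVD([r₁ r₂ r₃]) → R = UVᵀ:
  R  [+0.75254 -0.31267 +0.57959]
  R  [+0.36828 +0.92943 +0.02322]
  R  [-0.54595 +0.19597 +0.81458]
t = (-0.35951, -0.16841, +1.18513) m
tr R = 2.496541; θ = arccos((tr R − 1)/2) = 0.725345 rad = 41.559°
axis k = ((R−Rᵀ)₃₂, (R−Rᵀ)₁₃, (R−Rᵀ)₂₁) / (2 sinθ) = (+0.130204, +0.848320, +0.513226)
rvec = θ·k = (+0.094443, +0.615325, +0.372266)

rvec=(0.0944, 0.6153, 0.3723) tvec=(-0.3595, -0.1684, 1.1851)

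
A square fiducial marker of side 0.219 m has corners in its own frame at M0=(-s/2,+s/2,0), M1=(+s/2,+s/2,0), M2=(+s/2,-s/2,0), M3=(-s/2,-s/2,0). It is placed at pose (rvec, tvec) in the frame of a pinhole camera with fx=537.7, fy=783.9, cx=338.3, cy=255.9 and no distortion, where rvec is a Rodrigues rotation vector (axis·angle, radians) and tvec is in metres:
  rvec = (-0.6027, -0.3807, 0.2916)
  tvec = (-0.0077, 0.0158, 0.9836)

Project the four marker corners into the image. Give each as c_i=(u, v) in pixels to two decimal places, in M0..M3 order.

c0=(264.48, 309.76) c1=(379.71, 374.12) c2=(391.56, 234.42) c3=(291.77, 170.51)

Intrinsics K: fx=537.7, fy=783.9, cx=338.3, cy=255.9
Marker side s = 0.219 m; corners in marker frame (Z=0):
  M0 = (-0.1095, +0.1095, 0)
  M1 = (+0.1095, +0.1095, 0)
  M2 = (+0.1095, -0.1095, 0)
  M3 = (-0.1095, -0.1095, 0)
rvec = (-0.6027, -0.3807, 0.2916), |rvec| = θ = 0.77020 rad = 44.129°
Rodrigues: sinθ=0.69628, 1−cosθ=0.28223; R = I + sinθ·[k]× + (1−cosθ)·[k]×²:
    [+0.89059 -0.15445 -0.42778]
    [+0.37278 +0.78672 +0.49204]
    [+0.26055 -0.59767 +0.75823]
t = (-0.0077, 0.0158, 0.9836) m
M0: Pc = R·M0+t = (-0.12213, +0.06113, +0.88963); u = 537.7·(-0.12213)/0.88963 + 338.3 = 264.4820, v = 783.9·(+0.06113)/0.88963 + 255.9 = 309.7628
M1: Pc = R·M1+t = (+0.07291, +0.14277, +0.94668); u = 537.7·(+0.07291)/0.94668 + 338.3 = 379.7102, v = 783.9·(+0.14277)/0.94668 + 255.9 = 374.1165
M2: Pc = R·M2+t = (+0.10673, -0.02953, +1.07757); u = 537.7·(+0.10673)/1.07757 + 338.3 = 391.5583, v = 783.9·(-0.02953)/1.07757 + 255.9 = 234.4199
M3: Pc = R·M3+t = (-0.08831, -0.11117, +1.02052); u = 537.7·(-0.08831)/1.02052 + 338.3 = 291.7716, v = 783.9·(-0.11117)/1.02052 + 255.9 = 170.5093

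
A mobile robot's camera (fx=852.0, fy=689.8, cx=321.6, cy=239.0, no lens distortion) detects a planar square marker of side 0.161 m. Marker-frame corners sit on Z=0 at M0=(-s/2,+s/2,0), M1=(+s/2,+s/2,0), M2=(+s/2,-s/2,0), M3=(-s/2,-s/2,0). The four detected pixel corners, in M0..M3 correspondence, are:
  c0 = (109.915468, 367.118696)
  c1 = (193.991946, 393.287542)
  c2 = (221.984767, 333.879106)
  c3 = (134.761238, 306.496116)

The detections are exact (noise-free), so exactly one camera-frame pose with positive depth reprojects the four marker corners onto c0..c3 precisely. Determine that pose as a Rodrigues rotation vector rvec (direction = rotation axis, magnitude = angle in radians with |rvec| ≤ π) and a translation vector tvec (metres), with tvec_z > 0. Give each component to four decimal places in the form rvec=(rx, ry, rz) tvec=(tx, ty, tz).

rvec=(0.3613, 0.0368, 0.3768) tvec=(-0.2756, 0.2429, 1.4991)

Intrinsics K: fx=852.0, fy=689.8, cx=321.6, cy=239.0
Marker side s = 0.161 m; corners in marker frame (Z=0):
  M0 = (-0.0805, +0.0805, 0)
  M1 = (+0.0805, +0.0805, 0)
  M2 = (+0.0805, -0.0805, 0)
  M3 = (-0.0805, -0.0805, 0)
Detected image corners:
  c0 = (109.915468, 367.118696) px
  c1 = (193.991946, 393.287542) px
  c2 = (221.984767, 333.879106) px
  c3 = (134.761238, 306.496116) px
Planar DLT: solve 8×8 A·h = b for H (H[2,2]=1):
  H  [+535.26351 -125.35075 +164.98603]
  H  [+173.57621 +454.94504 +350.78485]
  H  [+0.02095 +0.23468 +1.00000]
B = K⁻¹H; ‖b₁‖=0.667063, ‖b₂‖=0.667063; λ = 2/(‖b₁‖+‖b₂‖) = 1.499110, sign → tz>0 ⇒ λ=+1.499110
r₁ = λ·B[:,0] = (+0.92995,+0.36634,+0.03141); r₂ = λ·B[:,1] = (-0.35335,+0.86682,+0.35181)
r₃ = r₁×r₂ = (+0.10166,-0.33827,+0.93554); SVD([r₁ r₂ r₃]) → R = UVᵀ:
  R  [+0.92995 -0.35335 +0.10166]
  R  [+0.36634 +0.86682 -0.33827]
  R  [+0.03141 +0.35181 +0.93554]
t = (-0.27557, +0.24294, +1.49911) m
tr R = 2.732308; θ = arccos((tr R − 1)/2) = 0.523341 rad = 29.985°
axis k = ((R−Rᵀ)₃₂, (R−Rᵀ)₁₃, (R−Rᵀ)₂₁) / (2 sinθ) = (+0.690388, +0.070279, +0.720017)
rvec = θ·k = (+0.361308, +0.036780, +0.376815)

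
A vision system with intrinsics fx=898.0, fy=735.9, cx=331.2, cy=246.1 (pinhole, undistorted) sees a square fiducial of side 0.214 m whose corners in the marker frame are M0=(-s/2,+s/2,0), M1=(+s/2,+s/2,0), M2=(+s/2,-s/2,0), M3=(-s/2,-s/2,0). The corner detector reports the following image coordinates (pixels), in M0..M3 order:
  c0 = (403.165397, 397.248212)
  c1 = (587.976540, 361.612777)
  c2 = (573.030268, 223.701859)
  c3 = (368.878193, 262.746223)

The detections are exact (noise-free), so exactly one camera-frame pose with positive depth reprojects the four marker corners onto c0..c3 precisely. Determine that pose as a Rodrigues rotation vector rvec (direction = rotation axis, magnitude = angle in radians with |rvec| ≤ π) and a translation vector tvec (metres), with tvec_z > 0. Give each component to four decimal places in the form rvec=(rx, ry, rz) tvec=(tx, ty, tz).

rvec=(0.4595, -0.0625, -0.2226) tvec=(0.1638, 0.0898, 0.9630)

Intrinsics K: fx=898.0, fy=735.9, cx=331.2, cy=246.1
Marker side s = 0.214 m; corners in marker frame (Z=0):
  M0 = (-0.1070, +0.1070, 0)
  M1 = (+0.1070, +0.1070, 0)
  M2 = (+0.1070, -0.1070, 0)
  M3 = (-0.1070, -0.1070, 0)
Detected image corners:
  c0 = (403.165397, 397.248212) px
  c1 = (587.976540, 361.612777) px
  c2 = (573.030268, 223.701859) px
  c3 = (368.878193, 262.746223) px
Planar DLT: solve 8×8 A·h = b for H (H[2,2]=1):
  H  [+911.43047 +338.94369 +483.97798]
  H  [-170.94758 +780.76745 +314.68418]
  H  [+0.01010 +0.46344 +1.00000]
B = K⁻¹H; ‖b₁‖=1.038381, ‖b₂‖=1.038381; λ = 2/(‖b₁‖+‖b₂‖) = 0.963038, sign → tz>0 ⇒ λ=+0.963038
r₁ = λ·B[:,0] = (+0.97386,-0.22696,+0.00972); r₂ = λ·B[:,1] = (+0.19889,+0.87250,+0.44631)
r₃ = r₁×r₂ = (-0.10978,-0.43270,+0.89483); SVD([r₁ r₂ r₃]) → R = UVᵀ:
  R  [+0.97386 +0.19889 -0.10978]
  R  [-0.22696 +0.87250 -0.43270]
  R  [+0.00972 +0.44631 +0.89483]
t = (+0.16384, +0.08975, +0.96304) m
tr R = 2.741182; θ = arccos((tr R − 1)/2) = 0.514394 rad = 29.473°
axis k = ((R−Rᵀ)₃₂, (R−Rᵀ)₁₃, (R−Rᵀ)₂₁) / (2 sinθ) = (+0.893289, -0.121441, -0.432766)
rvec = θ·k = (+0.459502, -0.062468, -0.222612)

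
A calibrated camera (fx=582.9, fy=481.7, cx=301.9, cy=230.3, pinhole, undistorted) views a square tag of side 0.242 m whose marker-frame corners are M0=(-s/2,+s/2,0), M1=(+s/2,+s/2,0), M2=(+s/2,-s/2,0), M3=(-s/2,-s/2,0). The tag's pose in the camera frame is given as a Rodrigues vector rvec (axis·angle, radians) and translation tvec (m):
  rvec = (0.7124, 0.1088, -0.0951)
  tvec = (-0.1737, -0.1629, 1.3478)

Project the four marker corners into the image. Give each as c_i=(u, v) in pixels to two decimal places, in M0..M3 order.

c0=(189.33, 208.33) c1=(285.82, 203.71) c2=(269.86, 130.38) c3=(162.02, 137.39)

Intrinsics K: fx=582.9, fy=481.7, cx=301.9, cy=230.3
Marker side s = 0.242 m; corners in marker frame (Z=0):
  M0 = (-0.1210, +0.1210, 0)
  M1 = (+0.1210, +0.1210, 0)
  M2 = (+0.1210, -0.1210, 0)
  M3 = (-0.1210, -0.1210, 0)
rvec = (0.7124, 0.1088, -0.0951), |rvec| = θ = 0.72691 rad = 41.649°
Rodrigues: sinθ=0.66456, 1−cosθ=0.25277; R = I + sinθ·[k]× + (1−cosθ)·[k]×²:
    [+0.99001 +0.12402 +0.06706]
    [-0.04987 +0.75290 -0.65625]
    [-0.13188 +0.64635 +0.75156]
t = (-0.1737, -0.1629, 1.3478) m
M0: Pc = R·M0+t = (-0.27848, -0.06577, +1.44197); u = 582.9·(-0.27848)/1.44197 + 301.9 = 189.3253, v = 481.7·(-0.06577)/1.44197 + 230.3 = 208.3304
M1: Pc = R·M1+t = (-0.03890, -0.07783, +1.41005); u = 582.9·(-0.03890)/1.41005 + 301.9 = 285.8183, v = 481.7·(-0.07783)/1.41005 + 230.3 = 203.7106
M2: Pc = R·M2+t = (-0.06892, -0.26003, +1.25363); u = 582.9·(-0.06892)/1.25363 + 301.9 = 269.8566, v = 481.7·(-0.26003)/1.25363 + 230.3 = 130.3838
M3: Pc = R·M3+t = (-0.30850, -0.24797, +1.28555); u = 582.9·(-0.30850)/1.28555 + 301.9 = 162.0193, v = 481.7·(-0.24797)/1.28555 + 230.3 = 137.3860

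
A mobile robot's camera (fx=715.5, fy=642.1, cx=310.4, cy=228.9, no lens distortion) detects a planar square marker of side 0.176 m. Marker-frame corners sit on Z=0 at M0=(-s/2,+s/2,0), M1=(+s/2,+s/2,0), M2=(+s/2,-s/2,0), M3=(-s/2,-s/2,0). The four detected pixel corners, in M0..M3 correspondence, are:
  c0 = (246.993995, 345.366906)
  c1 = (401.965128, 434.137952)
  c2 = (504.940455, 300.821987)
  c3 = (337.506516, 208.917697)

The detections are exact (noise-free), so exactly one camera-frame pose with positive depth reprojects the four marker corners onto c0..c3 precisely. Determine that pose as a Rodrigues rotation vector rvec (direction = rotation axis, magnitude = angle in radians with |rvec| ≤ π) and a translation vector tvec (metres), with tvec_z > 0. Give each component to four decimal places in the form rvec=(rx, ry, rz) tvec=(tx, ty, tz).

rvec=(0.2229, 0.1443, 0.5396) tvec=(0.0562, 0.0991, 0.6691)

Intrinsics K: fx=715.5, fy=642.1, cx=310.4, cy=228.9
Marker side s = 0.176 m; corners in marker frame (Z=0):
  M0 = (-0.0880, +0.0880, 0)
  M1 = (+0.0880, +0.0880, 0)
  M2 = (+0.0880, -0.0880, 0)
  M3 = (-0.0880, -0.0880, 0)
Detected image corners:
  c0 = (246.993995, 345.366906) px
  c1 = (401.965128, 434.137952) px
  c2 = (504.940455, 300.821987) px
  c3 = (337.506516, 208.917697) px
Planar DLT: solve 8×8 A·h = b for H (H[2,2]=1):
  H  [+871.62940 -411.42957 +370.45656]
  H  [+475.69860 +885.66897 +324.04609]
  H  [-0.11571 +0.36983 +1.00000]
B = K⁻¹H; ‖b₁‖=1.494630, ‖b₂‖=1.494630; λ = 2/(‖b₁‖+‖b₂‖) = 0.669062, sign → tz>0 ⇒ λ=+0.669062
r₁ = λ·B[:,0] = (+0.84864,+0.52327,-0.07742); r₂ = λ·B[:,1] = (-0.49207,+0.83465,+0.24744)
r₃ = r₁×r₂ = (+0.19409,-0.17189,+0.96581); SVD([r₁ r₂ r₃]) → R = UVᵀ:
  R  [+0.84864 -0.49207 +0.19409]
  R  [+0.52327 +0.83465 -0.17189]
  R  [-0.07742 +0.24744 +0.96581]
t = (+0.05616, +0.09914, +0.66906) m
tr R = 2.649098; θ = arccos((tr R − 1)/2) = 0.601391 rad = 34.457°
axis k = ((R−Rᵀ)₃₂, (R−Rᵀ)₁₃, (R−Rᵀ)₂₁) / (2 sinθ) = (+0.370571, +0.239937, +0.897278)
rvec = θ·k = (+0.222858, +0.144296, +0.539615)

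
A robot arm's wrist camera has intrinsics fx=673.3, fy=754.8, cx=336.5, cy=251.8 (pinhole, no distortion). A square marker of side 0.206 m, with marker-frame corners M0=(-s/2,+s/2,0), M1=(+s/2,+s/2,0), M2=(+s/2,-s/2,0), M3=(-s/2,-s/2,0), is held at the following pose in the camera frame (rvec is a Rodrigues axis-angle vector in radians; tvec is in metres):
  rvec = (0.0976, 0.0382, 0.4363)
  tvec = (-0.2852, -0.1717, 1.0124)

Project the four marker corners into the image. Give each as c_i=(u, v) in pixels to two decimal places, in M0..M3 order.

c0=(59.36, 161.59) c1=(181.46, 225.79) c2=(236.43, 85.06) c3=(111.57, 19.97)

Intrinsics K: fx=673.3, fy=754.8, cx=336.5, cy=251.8
Marker side s = 0.206 m; corners in marker frame (Z=0):
  M0 = (-0.1030, +0.1030, 0)
  M1 = (+0.1030, +0.1030, 0)
  M2 = (+0.1030, -0.1030, 0)
  M3 = (-0.1030, -0.1030, 0)
rvec = (0.0976, 0.0382, 0.4363), |rvec| = θ = 0.44871 rad = 25.709°
Rodrigues: sinθ=0.43381, 1−cosθ=0.09899; R = I + sinθ·[k]× + (1−cosθ)·[k]×²:
    [+0.90569 -0.41997 +0.05787]
    [+0.42364 +0.90172 -0.08616]
    [-0.01599 +0.10255 +0.99460]
t = (-0.2852, -0.1717, 1.0124) m
M0: Pc = R·M0+t = (-0.42174, -0.12246, +1.02461); u = 673.3·(-0.42174)/1.02461 + 336.5 = 59.3607, v = 754.8·(-0.12246)/1.02461 + 251.8 = 161.5894
M1: Pc = R·M1+t = (-0.23517, -0.03519, +1.02132); u = 673.3·(-0.23517)/1.02132 + 336.5 = 181.4640, v = 754.8·(-0.03519)/1.02132 + 251.8 = 225.7947
M2: Pc = R·M2+t = (-0.14866, -0.22094, +1.00019); u = 673.3·(-0.14866)/1.00019 + 336.5 = 236.4284, v = 754.8·(-0.22094)/1.00019 + 251.8 = 85.0640
M3: Pc = R·M3+t = (-0.33523, -0.30821, +1.00348); u = 673.3·(-0.33523)/1.00348 + 336.5 = 111.5742, v = 754.8·(-0.30821)/1.00348 + 251.8 = 19.9691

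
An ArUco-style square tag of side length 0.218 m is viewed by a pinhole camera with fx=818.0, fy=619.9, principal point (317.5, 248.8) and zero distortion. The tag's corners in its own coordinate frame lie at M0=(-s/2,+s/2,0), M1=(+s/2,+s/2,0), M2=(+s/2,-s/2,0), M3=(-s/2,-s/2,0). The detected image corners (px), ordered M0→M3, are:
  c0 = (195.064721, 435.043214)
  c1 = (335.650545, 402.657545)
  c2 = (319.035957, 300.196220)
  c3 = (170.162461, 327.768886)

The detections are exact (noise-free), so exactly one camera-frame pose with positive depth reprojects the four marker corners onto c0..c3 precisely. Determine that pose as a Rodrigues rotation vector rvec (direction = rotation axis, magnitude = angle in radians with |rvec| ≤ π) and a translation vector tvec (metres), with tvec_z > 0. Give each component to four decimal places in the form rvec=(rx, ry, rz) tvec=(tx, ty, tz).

Intrinsics K: fx=818.0, fy=619.9, cx=317.5, cy=248.8
Marker side s = 0.218 m; corners in marker frame (Z=0):
  M0 = (-0.1090, +0.1090, 0)
  M1 = (+0.1090, +0.1090, 0)
  M2 = (+0.1090, -0.1090, 0)
  M3 = (-0.1090, -0.1090, 0)
Detected image corners:
  c0 = (195.064721, 435.043214) px
  c1 = (335.650545, 402.657545) px
  c2 = (319.035957, 300.196220) px
  c3 = (170.162461, 327.768886) px
Planar DLT: solve 8×8 A·h = b for H (H[2,2]=1):
  H  [+733.39424 +151.59586 +257.39527]
  H  [-37.25272 +562.54368 +367.24453]
  H  [+0.27437 +0.22332 +1.00000]
B = K⁻¹H; ‖b₁‖=0.853505, ‖b₂‖=0.853505; λ = 2/(‖b₁‖+‖b₂‖) = 1.171639, sign → tz>0 ⇒ λ=+1.171639
r₁ = λ·B[:,0] = (+0.92568,-0.19943,+0.32147); r₂ = λ·B[:,1] = (+0.11558,+0.95822,+0.26165)
r₃ = r₁×r₂ = (-0.36022,-0.20505,+0.91005); SVD([r₁ r₂ r₃]) → R = UVᵀ:
  R  [+0.92568 +0.11558 -0.36022]
  R  [-0.19943 +0.95822 -0.20505]
  R  [+0.32147 +0.26165 +0.91005]
t = (-0.08609, +0.22387, +1.17164) m
tr R = 2.793952; θ = arccos((tr R − 1)/2) = 0.457916 rad = 26.237°
axis k = ((R−Rᵀ)₃₂, (R−Rᵀ)₁₃, (R−Rᵀ)₂₁) / (2 sinθ) = (+0.527852, -0.770997, -0.356279)
rvec = θ·k = (+0.241712, -0.353052, -0.163146)

rvec=(0.2417, -0.3531, -0.1631) tvec=(-0.0861, 0.2239, 1.1716)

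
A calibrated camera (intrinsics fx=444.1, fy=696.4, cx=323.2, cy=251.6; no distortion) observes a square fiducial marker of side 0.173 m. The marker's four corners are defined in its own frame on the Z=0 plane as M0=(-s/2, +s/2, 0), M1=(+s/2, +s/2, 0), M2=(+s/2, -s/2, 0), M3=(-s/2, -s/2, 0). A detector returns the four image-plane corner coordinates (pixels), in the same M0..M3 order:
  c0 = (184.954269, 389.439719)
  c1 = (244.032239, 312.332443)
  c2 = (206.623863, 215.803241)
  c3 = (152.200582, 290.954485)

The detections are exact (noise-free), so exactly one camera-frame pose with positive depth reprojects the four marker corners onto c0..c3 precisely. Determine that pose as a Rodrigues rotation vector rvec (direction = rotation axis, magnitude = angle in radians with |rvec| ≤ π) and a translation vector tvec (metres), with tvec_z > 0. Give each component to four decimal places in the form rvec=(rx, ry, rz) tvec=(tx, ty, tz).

rvec=(-0.2978, 0.2849, -0.6457) tvec=(-0.2779, 0.0690, 0.9700)

Intrinsics K: fx=444.1, fy=696.4, cx=323.2, cy=251.6
Marker side s = 0.173 m; corners in marker frame (Z=0):
  M0 = (-0.0865, +0.0865, 0)
  M1 = (+0.0865, +0.0865, 0)
  M2 = (+0.0865, -0.0865, 0)
  M3 = (-0.0865, -0.0865, 0)
Detected image corners:
  c0 = (184.954269, 389.439719) px
  c1 = (244.032239, 312.332443) px
  c2 = (206.623863, 215.803241) px
  c3 = (152.200582, 290.954485) px
Planar DLT: solve 8×8 A·h = b for H (H[2,2]=1):
  H  [+293.84157 +130.07915 +195.97338]
  H  [-491.67536 +452.48896 +301.14458]
  H  [-0.17145 -0.36812 +1.00000]
B = K⁻¹H; ‖b₁‖=1.030881, ‖b₂‖=1.030881; λ = 2/(‖b₁‖+‖b₂‖) = 0.970044, sign → tz>0 ⇒ λ=+0.970044
r₁ = λ·B[:,0] = (+0.76288,-0.62479,-0.16632); r₂ = λ·B[:,1] = (+0.54401,+0.75930,-0.35709)
r₃ = r₁×r₂ = (+0.34939,+0.18194,+0.91914); SVD([r₁ r₂ r₃]) → R = UVᵀ:
  R  [+0.76288 +0.54401 +0.34939]
  R  [-0.62479 +0.75930 +0.18194]
  R  [-0.16632 -0.35709 +0.91914]
t = (-0.27790, +0.06901, +0.97004) m
tr R = 2.441322; θ = arccos((tr R − 1)/2) = 0.766041 rad = 43.891°
axis k = ((R−Rᵀ)₃₂, (R−Rᵀ)₁₃, (R−Rᵀ)₂₁) / (2 sinθ) = (-0.388748, +0.371930, -0.842937)
rvec = θ·k = (-0.297797, +0.284914, -0.645724)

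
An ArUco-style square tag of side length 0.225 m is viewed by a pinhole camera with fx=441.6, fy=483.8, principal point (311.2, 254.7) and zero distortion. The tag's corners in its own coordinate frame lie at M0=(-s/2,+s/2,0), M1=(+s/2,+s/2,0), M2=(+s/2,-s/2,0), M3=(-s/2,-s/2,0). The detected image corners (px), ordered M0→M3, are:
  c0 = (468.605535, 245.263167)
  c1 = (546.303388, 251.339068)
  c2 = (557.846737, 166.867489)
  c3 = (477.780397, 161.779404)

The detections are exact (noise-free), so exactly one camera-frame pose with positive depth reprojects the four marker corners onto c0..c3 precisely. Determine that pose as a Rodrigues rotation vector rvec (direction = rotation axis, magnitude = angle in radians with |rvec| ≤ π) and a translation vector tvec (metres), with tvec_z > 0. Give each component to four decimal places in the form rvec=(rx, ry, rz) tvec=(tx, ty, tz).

Intrinsics K: fx=441.6, fy=483.8, cx=311.2, cy=254.7
Marker side s = 0.225 m; corners in marker frame (Z=0):
  M0 = (-0.1125, +0.1125, 0)
  M1 = (+0.1125, +0.1125, 0)
  M2 = (+0.1125, -0.1125, 0)
  M3 = (-0.1125, -0.1125, 0)
Detected image corners:
  c0 = (468.605535, 245.263167) px
  c1 = (546.303388, 251.339068) px
  c2 = (557.846737, 166.867489) px
  c3 = (477.780397, 161.779404) px
Planar DLT: solve 8×8 A·h = b for H (H[2,2]=1):
  H  [+319.43673 +18.32406 +512.29191]
  H  [+12.33312 +399.10852 +206.88601]
  H  [-0.06062 +0.12549 +1.00000]
B = K⁻¹H; ‖b₁‖=0.770618, ‖b₂‖=0.770618; λ = 2/(‖b₁‖+‖b₂‖) = 1.297660, sign → tz>0 ⇒ λ=+1.297660
r₁ = λ·B[:,0] = (+0.99411,+0.07449,-0.07866); r₂ = λ·B[:,1] = (-0.06091,+0.98477,+0.16284)
r₃ = r₁×r₂ = (+0.08960,-0.15709,+0.98351); SVD([r₁ r₂ r₃]) → R = UVᵀ:
  R  [+0.99411 -0.06091 +0.08960]
  R  [+0.07449 +0.98477 -0.15709]
  R  [-0.07866 +0.16284 +0.98351]
t = (+0.59092, -0.12825, +1.29766) m
tr R = 2.962397; θ = arccos((tr R − 1)/2) = 0.194221 rad = 11.128°
axis k = ((R−Rᵀ)₃₂, (R−Rᵀ)₁₃, (R−Rᵀ)₂₁) / (2 sinθ) = (+0.828819, +0.435906, +0.350778)
rvec = θ·k = (+0.160974, +0.084662, +0.068128)

rvec=(0.1610, 0.0847, 0.0681) tvec=(0.5909, -0.1282, 1.2977)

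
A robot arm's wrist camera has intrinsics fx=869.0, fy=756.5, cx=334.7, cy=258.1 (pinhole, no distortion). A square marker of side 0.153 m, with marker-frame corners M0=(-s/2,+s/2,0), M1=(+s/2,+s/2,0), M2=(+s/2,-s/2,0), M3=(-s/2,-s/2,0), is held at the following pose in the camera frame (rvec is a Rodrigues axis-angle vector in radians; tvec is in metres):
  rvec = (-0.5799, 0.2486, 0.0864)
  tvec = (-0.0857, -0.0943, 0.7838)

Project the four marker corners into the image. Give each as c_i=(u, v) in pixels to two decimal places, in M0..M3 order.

Intrinsics K: fx=869.0, fy=756.5, cx=334.7, cy=258.1
Marker side s = 0.153 m; corners in marker frame (Z=0):
  M0 = (-0.0765, +0.0765, 0)
  M1 = (+0.0765, +0.0765, 0)
  M2 = (+0.0765, -0.0765, 0)
  M3 = (-0.0765, -0.0765, 0)
rvec = (-0.5799, 0.2486, 0.0864), |rvec| = θ = 0.63683 rad = 36.488°
Rodrigues: sinθ=0.59465, 1−cosθ=0.19601; R = I + sinθ·[k]× + (1−cosθ)·[k]×²:
    [+0.96652 -0.15036 +0.20792]
    [+0.01100 +0.83386 +0.55187]
    [-0.25635 -0.53111 +0.80759]
t = (-0.0857, -0.0943, 0.7838) m
M0: Pc = R·M0+t = (-0.17114, -0.03135, +0.76278); u = 869.0·(-0.17114)/0.76278 + 334.7 = 139.7271, v = 756.5·(-0.03135)/0.76278 + 258.1 = 227.0067
M1: Pc = R·M1+t = (-0.02326, -0.02967, +0.72356); u = 869.0·(-0.02326)/0.72356 + 334.7 = 306.7606, v = 756.5·(-0.02967)/0.72356 + 258.1 = 227.0807
M2: Pc = R·M2+t = (-0.00026, -0.15725, +0.80482); u = 869.0·(-0.00026)/0.80482 + 334.7 = 334.4204, v = 756.5·(-0.15725)/0.80482 + 258.1 = 110.2922
M3: Pc = R·M3+t = (-0.14814, -0.15893, +0.84404); u = 869.0·(-0.14814)/0.84404 + 334.7 = 182.1827, v = 756.5·(-0.15893)/0.84404 + 258.1 = 115.6523

c0=(139.73, 227.01) c1=(306.76, 227.08) c2=(334.42, 110.29) c3=(182.18, 115.65)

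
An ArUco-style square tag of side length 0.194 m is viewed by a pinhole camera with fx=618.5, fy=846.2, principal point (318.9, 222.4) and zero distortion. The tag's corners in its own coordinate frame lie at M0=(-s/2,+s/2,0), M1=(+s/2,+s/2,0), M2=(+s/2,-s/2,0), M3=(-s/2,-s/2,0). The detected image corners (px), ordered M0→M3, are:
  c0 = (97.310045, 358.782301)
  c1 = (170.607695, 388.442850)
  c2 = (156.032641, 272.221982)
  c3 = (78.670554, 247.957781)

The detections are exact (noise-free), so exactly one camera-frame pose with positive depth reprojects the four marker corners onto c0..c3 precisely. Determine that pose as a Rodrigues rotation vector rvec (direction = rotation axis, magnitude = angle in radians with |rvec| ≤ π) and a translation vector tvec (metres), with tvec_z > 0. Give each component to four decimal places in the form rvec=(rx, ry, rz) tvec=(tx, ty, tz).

rvec=(0.4481, 0.4490, 0.0652) tvec=(-0.3874, 0.1399, 1.2339)

Intrinsics K: fx=618.5, fy=846.2, cx=318.9, cy=222.4
Marker side s = 0.194 m; corners in marker frame (Z=0):
  M0 = (-0.0970, +0.0970, 0)
  M1 = (+0.0970, +0.0970, 0)
  M2 = (+0.0970, -0.0970, 0)
  M3 = (-0.0970, -0.0970, 0)
Detected image corners:
  c0 = (97.310045, 358.782301) px
  c1 = (170.607695, 388.442850) px
  c2 = (156.032641, 272.221982) px
  c3 = (78.670554, 247.957781) px
Planar DLT: solve 8×8 A·h = b for H (H[2,2]=1):
  H  [+346.69310 +129.97902 +124.73820]
  H  [+35.44088 +695.77900 +318.35170]
  H  [-0.32827 +0.35049 +1.00000]
B = K⁻¹H; ‖b₁‖=0.810426, ‖b₂‖=0.810426; λ = 2/(‖b₁‖+‖b₂‖) = 1.233920, sign → tz>0 ⇒ λ=+1.233920
r₁ = λ·B[:,0] = (+0.90051,+0.15814,-0.40506); r₂ = λ·B[:,1] = (+0.03632,+0.90091,+0.43248)
r₃ = r₁×r₂ = (+0.43332,-0.40416,+0.80554); SVD([r₁ r₂ r₃]) → R = UVᵀ:
  R  [+0.90051 +0.03632 +0.43332]
  R  [+0.15814 +0.90091 -0.40416]
  R  [-0.40506 +0.43248 +0.80554]
t = (-0.38736, +0.13992, +1.23392) m
tr R = 2.606959; θ = arccos((tr R − 1)/2) = 0.637679 rad = 36.536°
axis k = ((R−Rᵀ)₃₂, (R−Rᵀ)₁₃, (R−Rᵀ)₂₁) / (2 sinθ) = (+0.702667, +0.704125, +0.102307)
rvec = θ·k = (+0.448076, +0.449006, +0.065239)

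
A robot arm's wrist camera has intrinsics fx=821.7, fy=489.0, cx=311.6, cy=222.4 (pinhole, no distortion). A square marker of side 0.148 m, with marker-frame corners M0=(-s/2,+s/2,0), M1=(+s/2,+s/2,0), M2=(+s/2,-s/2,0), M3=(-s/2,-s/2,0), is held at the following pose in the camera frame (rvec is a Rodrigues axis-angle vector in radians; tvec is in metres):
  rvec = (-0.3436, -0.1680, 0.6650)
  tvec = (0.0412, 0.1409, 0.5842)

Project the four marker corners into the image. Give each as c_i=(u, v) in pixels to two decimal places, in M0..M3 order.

c0=(224.51, 353.56) c1=(393.91, 433.30) c2=(500.35, 328.42) c3=(347.09, 254.64)

Intrinsics K: fx=821.7, fy=489.0, cx=311.6, cy=222.4
Marker side s = 0.148 m; corners in marker frame (Z=0):
  M0 = (-0.0740, +0.0740, 0)
  M1 = (+0.0740, +0.0740, 0)
  M2 = (+0.0740, -0.0740, 0)
  M3 = (-0.0740, -0.0740, 0)
rvec = (-0.3436, -0.1680, 0.6650), |rvec| = θ = 0.76714 rad = 43.954°
Rodrigues: sinθ=0.69408, 1−cosθ=0.28010; R = I + sinθ·[k]× + (1−cosθ)·[k]×²:
    [+0.77609 -0.57419 -0.26075]
    [+0.62914 +0.73333 +0.25770]
    [+0.04325 -0.36405 +0.93037]
t = (0.0412, 0.1409, 0.5842) m
M0: Pc = R·M0+t = (-0.05872, +0.14861, +0.55406); u = 821.7·(-0.05872)/0.55406 + 311.6 = 224.5142, v = 489.0·(+0.14861)/0.55406 + 222.4 = 353.5596
M1: Pc = R·M1+t = (+0.05614, +0.24172, +0.56046); u = 821.7·(+0.05614)/0.56046 + 311.6 = 393.9082, v = 489.0·(+0.24172)/0.56046 + 222.4 = 433.3023
M2: Pc = R·M2+t = (+0.14112, +0.13319, +0.61434); u = 821.7·(+0.14112)/0.61434 + 311.6 = 500.3536, v = 489.0·(+0.13319)/0.61434 + 222.4 = 328.4161
M3: Pc = R·M3+t = (+0.02626, +0.04008, +0.60794); u = 821.7·(+0.02626)/0.60794 + 311.6 = 347.0930, v = 489.0·(+0.04008)/0.60794 + 222.4 = 254.6364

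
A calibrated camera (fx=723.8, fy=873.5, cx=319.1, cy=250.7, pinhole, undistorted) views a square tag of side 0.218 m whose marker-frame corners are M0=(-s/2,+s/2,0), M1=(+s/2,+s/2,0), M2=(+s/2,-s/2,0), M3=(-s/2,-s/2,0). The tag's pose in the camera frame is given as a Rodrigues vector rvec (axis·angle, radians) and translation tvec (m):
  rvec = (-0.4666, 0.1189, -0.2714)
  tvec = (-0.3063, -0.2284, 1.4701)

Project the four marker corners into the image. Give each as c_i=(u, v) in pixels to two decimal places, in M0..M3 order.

Intrinsics K: fx=723.8, fy=873.5, cx=319.1, cy=250.7
Marker side s = 0.218 m; corners in marker frame (Z=0):
  M0 = (-0.1090, +0.1090, 0)
  M1 = (+0.1090, +0.1090, 0)
  M2 = (+0.1090, -0.1090, 0)
  M3 = (-0.1090, -0.1090, 0)
rvec = (-0.4666, 0.1189, -0.2714), |rvec| = θ = 0.55273 rad = 31.669°
Rodrigues: sinθ=0.52501, 1−cosθ=0.14891; R = I + sinθ·[k]× + (1−cosθ)·[k]×²:
    [+0.95721 +0.23075 +0.17466]
    [-0.28483 +0.85798 +0.42747]
    [-0.05122 -0.45893 +0.88700]
t = (-0.3063, -0.2284, 1.4701) m
M0: Pc = R·M0+t = (-0.38548, -0.10383, +1.42566); u = 723.8·(-0.38548)/1.42566 + 319.1 = 123.3917, v = 873.5·(-0.10383)/1.42566 + 250.7 = 187.0815
M1: Pc = R·M1+t = (-0.17681, -0.16593, +1.41449); u = 723.8·(-0.17681)/1.41449 + 319.1 = 228.6246, v = 873.5·(-0.16593)/1.41449 + 250.7 = 148.2347
M2: Pc = R·M2+t = (-0.22712, -0.35297, +1.51454); u = 723.8·(-0.22712)/1.51454 + 319.1 = 210.5611, v = 873.5·(-0.35297)/1.51454 + 250.7 = 47.1290
M3: Pc = R·M3+t = (-0.43579, -0.29087, +1.52571); u = 723.8·(-0.43579)/1.52571 + 319.1 = 112.3609, v = 873.5·(-0.29087)/1.52571 + 250.7 = 84.1684

c0=(123.39, 187.08) c1=(228.62, 148.23) c2=(210.56, 47.13) c3=(112.36, 84.17)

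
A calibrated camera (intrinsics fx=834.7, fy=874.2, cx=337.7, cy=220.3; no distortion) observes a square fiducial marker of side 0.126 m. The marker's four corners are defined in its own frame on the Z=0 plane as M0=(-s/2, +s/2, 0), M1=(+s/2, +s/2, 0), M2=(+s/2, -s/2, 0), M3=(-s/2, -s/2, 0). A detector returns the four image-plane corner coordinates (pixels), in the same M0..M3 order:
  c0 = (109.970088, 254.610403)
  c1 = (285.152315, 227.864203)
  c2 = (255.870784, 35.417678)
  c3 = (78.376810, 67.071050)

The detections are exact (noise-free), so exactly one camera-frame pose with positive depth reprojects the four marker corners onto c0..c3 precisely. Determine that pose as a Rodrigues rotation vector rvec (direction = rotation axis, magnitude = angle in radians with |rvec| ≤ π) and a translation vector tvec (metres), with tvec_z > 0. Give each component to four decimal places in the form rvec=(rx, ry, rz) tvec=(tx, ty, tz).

rvec=(0.0861, 0.1002, -0.1487) tvec=(-0.1077, -0.0481, 0.5751)

Intrinsics K: fx=834.7, fy=874.2, cx=337.7, cy=220.3
Marker side s = 0.126 m; corners in marker frame (Z=0):
  M0 = (-0.0630, +0.0630, 0)
  M1 = (+0.0630, +0.0630, 0)
  M2 = (+0.0630, -0.0630, 0)
  M3 = (-0.0630, -0.0630, 0)
Detected image corners:
  c0 = (109.970088, 254.610403) px
  c1 = (285.152315, 227.864203) px
  c2 = (255.870784, 35.417678) px
  c3 = (78.376810, 67.071050) px
Planar DLT: solve 8×8 A·h = b for H (H[2,2]=1):
  H  [+1365.85901 +266.43971 +181.45005]
  H  [-258.50223 +1527.51771 +147.22306]
  H  [-0.18411 +0.13582 +1.00000]
B = K⁻¹H; ‖b₁‖=1.738679, ‖b₂‖=1.738679; λ = 2/(‖b₁‖+‖b₂‖) = 0.575149, sign → tz>0 ⇒ λ=+0.575149
r₁ = λ·B[:,0] = (+0.98399,-0.14339,-0.10589); r₂ = λ·B[:,1] = (+0.15198,+0.98529,+0.07812)
r₃ = r₁×r₂ = (+0.09313,-0.09296,+0.99130); SVD([r₁ r₂ r₃]) → R = UVᵀ:
  R  [+0.98399 +0.15198 +0.09313]
  R  [-0.14339 +0.98529 -0.09296]
  R  [-0.10589 +0.07812 +0.99130]
t = (-0.10766, -0.04808, +0.57515) m
tr R = 2.960580; θ = arccos((tr R − 1)/2) = 0.198871 rad = 11.394°
axis k = ((R−Rᵀ)₃₂, (R−Rᵀ)₁₃, (R−Rᵀ)₂₁) / (2 sinθ) = (+0.432981, +0.503697, -0.747541)
rvec = θ·k = (+0.086107, +0.100171, -0.148664)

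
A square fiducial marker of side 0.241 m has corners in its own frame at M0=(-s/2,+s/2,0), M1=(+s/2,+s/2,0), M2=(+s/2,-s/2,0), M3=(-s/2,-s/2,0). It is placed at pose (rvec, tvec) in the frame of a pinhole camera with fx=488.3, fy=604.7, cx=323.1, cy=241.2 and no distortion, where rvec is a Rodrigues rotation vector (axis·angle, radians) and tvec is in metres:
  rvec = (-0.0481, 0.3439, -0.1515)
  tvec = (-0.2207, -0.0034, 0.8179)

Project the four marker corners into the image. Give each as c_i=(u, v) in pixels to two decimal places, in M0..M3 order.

c0=(141.41, 336.91) c1=(264.84, 317.30) c2=(245.23, 132.66) c3=(126.11, 168.92)

Intrinsics K: fx=488.3, fy=604.7, cx=323.1, cy=241.2
Marker side s = 0.241 m; corners in marker frame (Z=0):
  M0 = (-0.1205, +0.1205, 0)
  M1 = (+0.1205, +0.1205, 0)
  M2 = (+0.1205, -0.1205, 0)
  M3 = (-0.1205, -0.1205, 0)
rvec = (-0.0481, 0.3439, -0.1515), |rvec| = θ = 0.37886 rad = 21.707°
Rodrigues: sinθ=0.36986, 1−cosθ=0.07091; R = I + sinθ·[k]× + (1−cosθ)·[k]×²:
    [+0.93023 +0.13973 +0.33933]
    [-0.15607 +0.98752 +0.02122]
    [-0.33213 -0.07270 +0.94043]
t = (-0.2207, -0.0034, 0.8179) m
M0: Pc = R·M0+t = (-0.31596, +0.13440, +0.84916); u = 488.3·(-0.31596)/0.84916 + 323.1 = 141.4137, v = 604.7·(+0.13440)/0.84916 + 241.2 = 336.9101
M1: Pc = R·M1+t = (-0.09177, +0.09679, +0.76912); u = 488.3·(-0.09177)/0.76912 + 323.1 = 264.8369, v = 604.7·(+0.09679)/0.76912 + 241.2 = 317.2979
M2: Pc = R·M2+t = (-0.12544, -0.14120, +0.78664); u = 488.3·(-0.12544)/0.78664 + 323.1 = 245.2312, v = 604.7·(-0.14120)/0.78664 + 241.2 = 132.6554
M3: Pc = R·M3+t = (-0.34963, -0.10359, +0.86668); u = 488.3·(-0.34963)/0.86668 + 323.1 = 126.1138, v = 604.7·(-0.10359)/0.86668 + 241.2 = 168.9241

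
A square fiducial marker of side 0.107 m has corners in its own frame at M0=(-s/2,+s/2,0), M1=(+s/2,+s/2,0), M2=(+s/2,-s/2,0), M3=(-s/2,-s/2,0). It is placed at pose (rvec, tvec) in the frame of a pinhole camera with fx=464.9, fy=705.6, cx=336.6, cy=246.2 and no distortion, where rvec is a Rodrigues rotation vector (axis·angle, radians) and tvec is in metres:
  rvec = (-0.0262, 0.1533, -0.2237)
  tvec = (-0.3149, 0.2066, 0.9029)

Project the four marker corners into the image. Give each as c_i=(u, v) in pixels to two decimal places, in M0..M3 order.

Intrinsics K: fx=464.9, fy=705.6, cx=336.6, cy=246.2
Marker side s = 0.107 m; corners in marker frame (Z=0):
  M0 = (-0.0535, +0.0535, 0)
  M1 = (+0.0535, +0.0535, 0)
  M2 = (+0.0535, -0.0535, 0)
  M3 = (-0.0535, -0.0535, 0)
rvec = (-0.0262, 0.1533, -0.2237), |rvec| = θ = 0.27245 rad = 15.610°
Rodrigues: sinθ=0.26909, 1−cosθ=0.03689; R = I + sinθ·[k]× + (1−cosθ)·[k]×²:
    [+0.96346 +0.21895 +0.15432]
    [-0.22294 +0.97479 +0.00884]
    [-0.14850 -0.04292 +0.98798]
t = (-0.3149, 0.2066, 0.9029) m
M0: Pc = R·M0+t = (-0.35473, +0.27068, +0.90855); u = 464.9·(-0.35473)/0.90855 + 336.6 = 155.0857, v = 705.6·(+0.27068)/0.90855 + 246.2 = 456.4153
M1: Pc = R·M1+t = (-0.25164, +0.24682, +0.89266); u = 464.9·(-0.25164)/0.89266 + 336.6 = 205.5443, v = 705.6·(+0.24682)/0.89266 + 246.2 = 441.3015
M2: Pc = R·M2+t = (-0.27507, +0.14252, +0.89725); u = 464.9·(-0.27507)/0.89725 + 336.6 = 194.0764, v = 705.6·(+0.14252)/0.89725 + 246.2 = 358.2791
M3: Pc = R·M3+t = (-0.37816, +0.16638, +0.91314); u = 464.9·(-0.37816)/0.91314 + 336.6 = 144.0712, v = 705.6·(+0.16638)/0.91314 + 246.2 = 374.7615

c0=(155.09, 456.42) c1=(205.54, 441.30) c2=(194.08, 358.28) c3=(144.07, 374.76)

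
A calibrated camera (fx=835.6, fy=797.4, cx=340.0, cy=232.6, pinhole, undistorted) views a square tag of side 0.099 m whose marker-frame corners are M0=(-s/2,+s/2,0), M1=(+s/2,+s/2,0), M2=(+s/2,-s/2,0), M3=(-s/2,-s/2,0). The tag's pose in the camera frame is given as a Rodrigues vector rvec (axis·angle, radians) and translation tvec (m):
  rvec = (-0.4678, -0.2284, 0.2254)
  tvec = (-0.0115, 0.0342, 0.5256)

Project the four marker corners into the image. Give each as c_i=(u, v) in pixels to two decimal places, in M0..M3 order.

c0=(227.55, 335.95) c1=(385.05, 373.69) c2=(405.28, 238.81) c3=(261.90, 200.23)

Intrinsics K: fx=835.6, fy=797.4, cx=340.0, cy=232.6
Marker side s = 0.099 m; corners in marker frame (Z=0):
  M0 = (-0.0495, +0.0495, 0)
  M1 = (+0.0495, +0.0495, 0)
  M2 = (+0.0495, -0.0495, 0)
  M3 = (-0.0495, -0.0495, 0)
rvec = (-0.4678, -0.2284, 0.2254), |rvec| = θ = 0.56728 rad = 32.503°
Rodrigues: sinθ=0.53734, 1−cosθ=0.15664; R = I + sinθ·[k]× + (1−cosθ)·[k]×²:
    [+0.94988 -0.16150 -0.26767]
    [+0.26551 +0.86876 +0.41805]
    [+0.16502 -0.46817 +0.86809]
t = (-0.0115, 0.0342, 0.5256) m
M0: Pc = R·M0+t = (-0.06651, +0.06406, +0.49426); u = 835.6·(-0.06651)/0.49426 + 340.0 = 227.5515, v = 797.4·(+0.06406)/0.49426 + 232.6 = 335.9511
M1: Pc = R·M1+t = (+0.02752, +0.09035, +0.51059); u = 835.6·(+0.02752)/0.51059 + 340.0 = 385.0452, v = 797.4·(+0.09035)/0.51059 + 232.6 = 373.6944
M2: Pc = R·M2+t = (+0.04351, +0.00434, +0.55694); u = 835.6·(+0.04351)/0.55694 + 340.0 = 405.2844, v = 797.4·(+0.00434)/0.55694 + 232.6 = 238.8127
M3: Pc = R·M3+t = (-0.05052, -0.02195, +0.54061); u = 835.6·(-0.05052)/0.54061 + 340.0 = 261.9050, v = 797.4·(-0.02195)/0.54061 + 232.6 = 200.2292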